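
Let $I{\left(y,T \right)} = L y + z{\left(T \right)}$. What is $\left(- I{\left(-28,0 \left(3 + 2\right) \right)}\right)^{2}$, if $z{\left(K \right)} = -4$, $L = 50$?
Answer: $1971216$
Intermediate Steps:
$I{\left(y,T \right)} = -4 + 50 y$ ($I{\left(y,T \right)} = 50 y - 4 = -4 + 50 y$)
$\left(- I{\left(-28,0 \left(3 + 2\right) \right)}\right)^{2} = \left(- (-4 + 50 \left(-28\right))\right)^{2} = \left(- (-4 - 1400)\right)^{2} = \left(\left(-1\right) \left(-1404\right)\right)^{2} = 1404^{2} = 1971216$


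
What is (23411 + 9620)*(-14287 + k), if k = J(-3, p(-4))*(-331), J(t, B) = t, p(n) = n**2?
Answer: -439114114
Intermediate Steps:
k = 993 (k = -3*(-331) = 993)
(23411 + 9620)*(-14287 + k) = (23411 + 9620)*(-14287 + 993) = 33031*(-13294) = -439114114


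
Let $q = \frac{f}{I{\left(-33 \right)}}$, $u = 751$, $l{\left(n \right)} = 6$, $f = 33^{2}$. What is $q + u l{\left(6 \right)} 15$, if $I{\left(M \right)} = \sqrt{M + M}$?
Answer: $67590 - \frac{33 i \sqrt{66}}{2} \approx 67590.0 - 134.05 i$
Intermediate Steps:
$I{\left(M \right)} = \sqrt{2} \sqrt{M}$ ($I{\left(M \right)} = \sqrt{2 M} = \sqrt{2} \sqrt{M}$)
$f = 1089$
$q = - \frac{33 i \sqrt{66}}{2}$ ($q = \frac{1089}{\sqrt{2} \sqrt{-33}} = \frac{1089}{\sqrt{2} i \sqrt{33}} = \frac{1089}{i \sqrt{66}} = 1089 \left(- \frac{i \sqrt{66}}{66}\right) = - \frac{33 i \sqrt{66}}{2} \approx - 134.05 i$)
$q + u l{\left(6 \right)} 15 = - \frac{33 i \sqrt{66}}{2} + 751 \cdot 6 \cdot 15 = - \frac{33 i \sqrt{66}}{2} + 751 \cdot 90 = - \frac{33 i \sqrt{66}}{2} + 67590 = 67590 - \frac{33 i \sqrt{66}}{2}$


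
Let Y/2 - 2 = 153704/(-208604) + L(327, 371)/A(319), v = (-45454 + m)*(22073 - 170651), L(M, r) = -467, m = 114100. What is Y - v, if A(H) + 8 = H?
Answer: 165421811928107706/16218961 ≈ 1.0199e+10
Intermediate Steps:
A(H) = -8 + H
v = -10199285388 (v = (-45454 + 114100)*(22073 - 170651) = 68646*(-148578) = -10199285388)
Y = -7734162/16218961 (Y = 4 + 2*(153704/(-208604) - 467/(-8 + 319)) = 4 + 2*(153704*(-1/208604) - 467/311) = 4 + 2*(-38426/52151 - 467*1/311) = 4 + 2*(-38426/52151 - 467/311) = 4 + 2*(-36305003/16218961) = 4 - 72610006/16218961 = -7734162/16218961 ≈ -0.47686)
Y - v = -7734162/16218961 - 1*(-10199285388) = -7734162/16218961 + 10199285388 = 165421811928107706/16218961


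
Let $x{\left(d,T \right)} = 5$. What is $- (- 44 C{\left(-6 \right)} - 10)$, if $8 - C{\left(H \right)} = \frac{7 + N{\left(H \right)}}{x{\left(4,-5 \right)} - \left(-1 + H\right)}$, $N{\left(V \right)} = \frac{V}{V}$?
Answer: $\frac{998}{3} \approx 332.67$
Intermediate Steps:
$N{\left(V \right)} = 1$
$C{\left(H \right)} = 8 - \frac{8}{6 - H}$ ($C{\left(H \right)} = 8 - \frac{7 + 1}{5 - \left(-1 + H\right)} = 8 - \frac{8}{6 - H}$)
$- (- 44 C{\left(-6 \right)} - 10) = - (- 44 \frac{8 \left(5 - -6\right)}{6 - -6} - 10) = - (- 44 \frac{8 \left(5 + 6\right)}{6 + 6} - 10) = - (- 44 \cdot 8 \cdot \frac{1}{12} \cdot 11 - 10) = - (\left(-44\right) \frac{22}{3} - 10) = - (- \frac{968}{3} - 10) = \left(-1\right) \left(- \frac{998}{3}\right) = \frac{998}{3}$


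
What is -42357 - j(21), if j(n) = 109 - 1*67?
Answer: -42399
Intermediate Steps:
j(n) = 42 (j(n) = 109 - 67 = 42)
-42357 - j(21) = -42357 - 1*42 = -42357 - 42 = -42399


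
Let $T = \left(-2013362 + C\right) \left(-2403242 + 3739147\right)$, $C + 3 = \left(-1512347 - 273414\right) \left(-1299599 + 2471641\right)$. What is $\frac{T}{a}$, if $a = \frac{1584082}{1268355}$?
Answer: $- \frac{3546364143228629235536925}{1584082} \approx -2.2388 \cdot 10^{18}$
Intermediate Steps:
$a = \frac{1584082}{1268355}$ ($a = 1584082 \cdot \frac{1}{1268355} = \frac{1584082}{1268355} \approx 1.2489$)
$C = -2092986893965$ ($C = -3 + \left(-1512347 - 273414\right) \left(-1299599 + 2471641\right) = -3 - 2092986893962 = -2092986893965$)
$T = -2796034346242675935$ ($T = \left(-2013362 - 2092986893965\right) \left(-2403242 + 3739147\right) = \left(-2092988907327\right) 1335905 = -2796034346242675935$)
$\frac{T}{a} = - \frac{2796034346242675935}{\frac{1584082}{1268355}} = \left(-2796034346242675935\right) \frac{1268355}{1584082} = - \frac{3546364143228629235536925}{1584082}$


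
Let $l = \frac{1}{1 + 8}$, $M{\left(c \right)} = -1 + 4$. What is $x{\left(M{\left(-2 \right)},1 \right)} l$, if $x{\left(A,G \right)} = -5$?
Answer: $- \frac{5}{9} \approx -0.55556$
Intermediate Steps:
$M{\left(c \right)} = 3$
$l = \frac{1}{9} \approx 0.11111$
$x{\left(M{\left(-2 \right)},1 \right)} l = \left(-5\right) \frac{1}{9} = - \frac{5}{9}$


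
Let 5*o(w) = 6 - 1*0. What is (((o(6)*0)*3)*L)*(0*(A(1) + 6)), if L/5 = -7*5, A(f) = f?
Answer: 0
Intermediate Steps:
L = -175 (L = 5*(-7*5) = 5*(-35) = -175)
o(w) = 6/5 (o(w) = (6 - 1*0)/5 = (6 + 0)/5 = (1/5)*6 = 6/5)
(((o(6)*0)*3)*L)*(0*(A(1) + 6)) = ((((6/5)*0)*3)*(-175))*(0*(1 + 6)) = ((0*3)*(-175))*(0*7) = (0*(-175))*0 = 0*0 = 0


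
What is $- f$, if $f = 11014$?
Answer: $-11014$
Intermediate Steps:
$- f = \left(-1\right) 11014 = -11014$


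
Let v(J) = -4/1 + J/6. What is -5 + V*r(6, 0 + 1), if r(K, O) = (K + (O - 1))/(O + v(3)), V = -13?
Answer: 131/5 ≈ 26.200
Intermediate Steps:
v(J) = -4 + J/6 (v(J) = -4*1 + J*(⅙) = -4 + J/6)
r(K, O) = (-1 + K + O)/(-7/2 + O) (r(K, O) = (K + (O - 1))/(O + (-4 + (⅙)*3)) = (K + (-1 + O))/(O + (-4 + ½)) = (-1 + K + O)/(O - 7/2) = (-1 + K + O)/(-7/2 + O))
-5 + V*r(6, 0 + 1) = -5 - 26*(-1 + 6 + (0 + 1))/(-7 + 2*(0 + 1)) = -5 - 26*(-1 + 6 + 1)/(-7 + 2*1) = -5 - 26*6/(-7 + 2) = -5 - 26*6/(-5) = -5 - 26*(-1)*6/5 = -5 - 13*(-12/5) = -5 + 156/5 = 131/5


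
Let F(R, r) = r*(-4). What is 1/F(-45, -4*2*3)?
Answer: 1/96 ≈ 0.010417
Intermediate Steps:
F(R, r) = -4*r
1/F(-45, -4*2*3) = 1/(-4*(-4*2)*3) = 1/(-(-32)*3) = 1/(-4*(-24)) = 1/96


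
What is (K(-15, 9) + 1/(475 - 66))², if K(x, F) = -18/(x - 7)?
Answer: 13630864/20241001 ≈ 0.67343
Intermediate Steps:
K(x, F) = -18/(-7 + x)
(K(-15, 9) + 1/(475 - 66))² = (-18/(-7 - 15) + 1/(475 - 66))² = (-18/(-22) + 1/409)² = (-18*(-1/22) + 1/409)² = (9/11 + 1/409)² = (3692/4499)² = 13630864/20241001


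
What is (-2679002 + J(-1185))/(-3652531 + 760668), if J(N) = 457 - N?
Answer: 2677360/2891863 ≈ 0.92583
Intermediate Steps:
(-2679002 + J(-1185))/(-3652531 + 760668) = (-2679002 + (457 - 1*(-1185)))/(-3652531 + 760668) = (-2679002 + (457 + 1185))/(-2891863) = (-2679002 + 1642)*(-1/2891863) = -2677360*(-1/2891863) = 2677360/2891863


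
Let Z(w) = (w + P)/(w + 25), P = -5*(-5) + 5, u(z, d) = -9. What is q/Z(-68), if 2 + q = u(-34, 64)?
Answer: -473/38 ≈ -12.447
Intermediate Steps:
q = -11 (q = -2 - 9 = -11)
P = 30 (P = 25 + 5 = 30)
Z(w) = (30 + w)/(25 + w) (Z(w) = (w + 30)/(w + 25) = (30 + w)/(25 + w))
q/Z(-68) = -11*(25 - 68)/(30 - 68) = -11/(-38/(-43)) = -11/((-1/43*(-38))) = -11/38/43 = -11*43/38 = -473/38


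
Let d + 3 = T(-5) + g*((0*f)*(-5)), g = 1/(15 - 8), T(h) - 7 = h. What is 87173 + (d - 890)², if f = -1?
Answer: 881054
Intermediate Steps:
T(h) = 7 + h
g = ⅐ (g = 1/7 = ⅐ ≈ 0.14286)
d = -1 (d = -3 + ((7 - 5) + ((0*(-1))*(-5))/7) = -3 + (2 + (0*(-5))/7) = -3 + (2 + (⅐)*0) = -3 + (2 + 0) = -3 + 2 = -1)
87173 + (d - 890)² = 87173 + (-1 - 890)² = 87173 + (-891)² = 87173 + 793881 = 881054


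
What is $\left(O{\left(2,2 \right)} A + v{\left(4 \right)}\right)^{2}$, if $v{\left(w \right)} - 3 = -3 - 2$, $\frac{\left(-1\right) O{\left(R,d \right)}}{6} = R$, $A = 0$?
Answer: $4$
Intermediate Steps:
$O{\left(R,d \right)} = - 6 R$
$v{\left(w \right)} = -2$ ($v{\left(w \right)} = 3 - 5 = -2$)
$\left(O{\left(2,2 \right)} A + v{\left(4 \right)}\right)^{2} = \left(\left(-6\right) 2 \cdot 0 - 2\right)^{2} = \left(\left(-12\right) 0 - 2\right)^{2} = \left(0 - 2\right)^{2} = \left(-2\right)^{2} = 4$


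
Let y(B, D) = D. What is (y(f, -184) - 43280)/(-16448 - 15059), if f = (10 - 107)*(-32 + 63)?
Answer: 43464/31507 ≈ 1.3795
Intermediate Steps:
f = -3007 (f = -97*31 = -3007)
(y(f, -184) - 43280)/(-16448 - 15059) = (-184 - 43280)/(-16448 - 15059) = -43464/(-31507) = -43464*(-1/31507) = 43464/31507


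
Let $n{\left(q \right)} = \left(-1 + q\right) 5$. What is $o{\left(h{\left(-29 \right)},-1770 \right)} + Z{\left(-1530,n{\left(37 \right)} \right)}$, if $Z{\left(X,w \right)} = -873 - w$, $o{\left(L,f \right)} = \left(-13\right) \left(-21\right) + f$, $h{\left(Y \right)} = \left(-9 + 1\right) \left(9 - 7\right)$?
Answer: $-2550$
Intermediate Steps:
$n{\left(q \right)} = -5 + 5 q$
$h{\left(Y \right)} = -16$ ($h{\left(Y \right)} = \left(-8\right) 2 = -16$)
$o{\left(L,f \right)} = 273 + f$
$o{\left(h{\left(-29 \right)},-1770 \right)} + Z{\left(-1530,n{\left(37 \right)} \right)} = \left(273 - 1770\right) - \left(868 + 185\right) = -1497 - 1053 = -2550$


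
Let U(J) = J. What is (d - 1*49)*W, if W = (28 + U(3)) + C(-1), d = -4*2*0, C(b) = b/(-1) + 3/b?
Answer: -1421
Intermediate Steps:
C(b) = -b + 3/b (C(b) = b*(-1) + 3/b = -b + 3/b)
d = 0 (d = -8*0 = 0)
W = 29 (W = (28 + 3) + (-1*(-1) + 3/(-1)) = 31 + (1 + 3*(-1)) = 31 + (1 - 3) = 31 - 2 = 29)
(d - 1*49)*W = (0 - 1*49)*29 = (0 - 49)*29 = -49*29 = -1421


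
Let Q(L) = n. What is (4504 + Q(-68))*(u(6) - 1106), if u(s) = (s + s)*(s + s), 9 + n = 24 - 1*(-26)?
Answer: -4372290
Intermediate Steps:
n = 41 (n = -9 + (24 - 1*(-26)) = -9 + (24 + 26) = -9 + 50 = 41)
u(s) = 4*s² (u(s) = (2*s)*(2*s) = 4*s²)
Q(L) = 41
(4504 + Q(-68))*(u(6) - 1106) = (4504 + 41)*(4*6² - 1106) = 4545*(4*36 - 1106) = 4545*(144 - 1106) = 4545*(-962) = -4372290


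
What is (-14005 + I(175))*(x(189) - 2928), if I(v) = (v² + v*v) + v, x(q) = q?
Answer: -129883380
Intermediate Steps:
I(v) = v + 2*v² (I(v) = (v² + v²) + v = 2*v² + v = v + 2*v²)
(-14005 + I(175))*(x(189) - 2928) = (-14005 + 175*(1 + 2*175))*(189 - 2928) = (-14005 + 175*(1 + 350))*(-2739) = (-14005 + 175*351)*(-2739) = (-14005 + 61425)*(-2739) = 47420*(-2739) = -129883380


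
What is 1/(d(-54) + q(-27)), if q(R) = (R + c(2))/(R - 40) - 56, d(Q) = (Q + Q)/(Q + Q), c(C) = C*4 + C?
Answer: -67/3668 ≈ -0.018266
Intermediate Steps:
c(C) = 5*C (c(C) = 4*C + C = 5*C)
d(Q) = 1 (d(Q) = (2*Q)/((2*Q)) = (2*Q)*(1/(2*Q)) = 1)
q(R) = -56 + (10 + R)/(-40 + R) (q(R) = (R + 5*2)/(R - 40) - 56 = (R + 10)/(-40 + R) - 56 = (10 + R)/(-40 + R) - 56 = -56 + (10 + R)/(-40 + R))
1/(d(-54) + q(-27)) = 1/(1 + 5*(450 - 11*(-27))/(-40 - 27)) = 1/(1 + 5*(450 + 297)/(-67)) = 1/(1 + 5*(-1/67)*747) = 1/(1 - 3735/67) = 1/(-3668/67) = -67/3668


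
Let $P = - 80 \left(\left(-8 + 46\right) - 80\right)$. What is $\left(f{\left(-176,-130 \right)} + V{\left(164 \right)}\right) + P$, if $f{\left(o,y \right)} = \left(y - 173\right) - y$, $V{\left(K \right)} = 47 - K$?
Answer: $3070$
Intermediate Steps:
$f{\left(o,y \right)} = -173$ ($f{\left(o,y \right)} = \left(-173 + y\right) - y = -173$)
$P = 3360$ ($P = - 80 \left(38 - 80\right) = \left(-80\right) \left(-42\right) = 3360$)
$\left(f{\left(-176,-130 \right)} + V{\left(164 \right)}\right) + P = \left(-173 + \left(47 - 164\right)\right) + 3360 = \left(-173 - 117\right) + 3360 = -290 + 3360 = 3070$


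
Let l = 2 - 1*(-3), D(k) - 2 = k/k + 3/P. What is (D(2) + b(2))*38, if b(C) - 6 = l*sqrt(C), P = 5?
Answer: 1824/5 + 190*sqrt(2) ≈ 633.50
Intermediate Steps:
D(k) = 18/5 (D(k) = 2 + (k/k + 3/5) = 2 + (1 + 3*(1/5)) = 2 + (1 + 3/5) = 2 + 8/5 = 18/5)
l = 5 (l = 2 + 3 = 5)
b(C) = 6 + 5*sqrt(C)
(D(2) + b(2))*38 = (18/5 + (6 + 5*sqrt(2)))*38 = (48/5 + 5*sqrt(2))*38 = 1824/5 + 190*sqrt(2)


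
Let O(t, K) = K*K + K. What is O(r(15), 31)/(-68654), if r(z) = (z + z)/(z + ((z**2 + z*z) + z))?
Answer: -496/34327 ≈ -0.014449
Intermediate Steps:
r(z) = 2*z/(2*z + 2*z**2) (r(z) = (2*z)/(z + ((z**2 + z**2) + z)) = (2*z)/(z + (2*z**2 + z)) = (2*z)/(z + (z + 2*z**2)) = (2*z)/(2*z + 2*z**2) = 2*z/(2*z + 2*z**2))
O(t, K) = K + K**2 (O(t, K) = K**2 + K = K + K**2)
O(r(15), 31)/(-68654) = (31*(1 + 31))/(-68654) = (31*32)*(-1/68654) = 992*(-1/68654) = -496/34327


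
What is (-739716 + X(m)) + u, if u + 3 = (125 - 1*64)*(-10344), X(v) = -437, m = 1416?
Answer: -1371140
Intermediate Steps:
u = -630987 (u = -3 + (125 - 1*64)*(-10344) = -3 + (125 - 64)*(-10344) = -3 + 61*(-10344) = -3 - 630984 = -630987)
(-739716 + X(m)) + u = (-739716 - 437) - 630987 = -740153 - 630987 = -1371140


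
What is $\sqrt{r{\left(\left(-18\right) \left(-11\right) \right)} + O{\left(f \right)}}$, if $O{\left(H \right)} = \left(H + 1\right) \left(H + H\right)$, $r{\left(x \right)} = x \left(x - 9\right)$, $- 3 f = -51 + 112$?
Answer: $\frac{\sqrt{343874}}{3} \approx 195.47$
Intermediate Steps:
$f = - \frac{61}{3}$ ($f = - \frac{-51 + 112}{3} = \left(- \frac{1}{3}\right) 61 = - \frac{61}{3} \approx -20.333$)
$r{\left(x \right)} = x \left(-9 + x\right)$
$O{\left(H \right)} = 2 H \left(1 + H\right)$ ($O{\left(H \right)} = \left(1 + H\right) 2 H = 2 H \left(1 + H\right)$)
$\sqrt{r{\left(\left(-18\right) \left(-11\right) \right)} + O{\left(f \right)}} = \sqrt{\left(-18\right) \left(-11\right) \left(-9 - -198\right) + 2 \left(- \frac{61}{3}\right) \left(1 - \frac{61}{3}\right)} = \sqrt{198 \left(-9 + 198\right) + 2 \left(- \frac{61}{3}\right) \left(- \frac{58}{3}\right)} = \sqrt{198 \cdot 189 + \frac{7076}{9}} = \sqrt{37422 + \frac{7076}{9}} = \sqrt{\frac{343874}{9}} = \frac{\sqrt{343874}}{3}$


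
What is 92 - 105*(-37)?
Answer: 3977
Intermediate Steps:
92 - 105*(-37) = 92 + 3885 = 3977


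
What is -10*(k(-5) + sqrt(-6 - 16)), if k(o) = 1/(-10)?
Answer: 1 - 10*I*sqrt(22) ≈ 1.0 - 46.904*I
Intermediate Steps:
k(o) = -1/10
-10*(k(-5) + sqrt(-6 - 16)) = -10*(-1/10 + sqrt(-6 - 16)) = -10*(-1/10 + sqrt(-22)) = -10*(-1/10 + I*sqrt(22)) = 1 - 10*I*sqrt(22)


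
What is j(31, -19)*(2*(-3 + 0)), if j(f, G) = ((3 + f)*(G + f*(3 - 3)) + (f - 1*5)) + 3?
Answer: 3702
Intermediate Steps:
j(f, G) = -2 + f + G*(3 + f) (j(f, G) = ((3 + f)*(G + f*0) + (f - 5)) + 3 = ((3 + f)*(G + 0) + (-5 + f)) + 3 = ((3 + f)*G + (-5 + f)) + 3 = (G*(3 + f) + (-5 + f)) + 3 = (-5 + f + G*(3 + f)) + 3 = -2 + f + G*(3 + f))
j(31, -19)*(2*(-3 + 0)) = (-2 + 31 + 3*(-19) - 19*31)*(2*(-3 + 0)) = (-2 + 31 - 57 - 589)*(2*(-3)) = -617*(-6) = 3702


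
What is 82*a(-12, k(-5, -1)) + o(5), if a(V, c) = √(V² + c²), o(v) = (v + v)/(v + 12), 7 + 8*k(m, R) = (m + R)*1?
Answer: 10/17 + 41*√9385/4 ≈ 993.57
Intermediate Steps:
k(m, R) = -7/8 + R/8 + m/8 (k(m, R) = -7/8 + ((m + R)*1)/8 = -7/8 + ((R + m)*1)/8 = -7/8 + (R + m)/8 = -7/8 + (R/8 + m/8) = -7/8 + R/8 + m/8)
o(v) = 2*v/(12 + v) (o(v) = (2*v)/(12 + v) = 2*v/(12 + v))
82*a(-12, k(-5, -1)) + o(5) = 82*√((-12)² + (-7/8 + (⅛)*(-1) + (⅛)*(-5))²) + 2*5/(12 + 5) = 82*√(144 + (-7/8 - ⅛ - 5/8)²) + 2*5/17 = 82*√(144 + (-13/8)²) + 2*5*(1/17) = 82*√(144 + 169/64) + 10/17 = 82*√(9385/64) + 10/17 = 82*(√9385/8) + 10/17 = 41*√9385/4 + 10/17 = 10/17 + 41*√9385/4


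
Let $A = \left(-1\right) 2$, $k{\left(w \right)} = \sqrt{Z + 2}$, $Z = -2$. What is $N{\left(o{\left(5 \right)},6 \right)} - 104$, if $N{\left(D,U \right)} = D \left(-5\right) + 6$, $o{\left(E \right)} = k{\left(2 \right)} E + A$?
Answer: $-88$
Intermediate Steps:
$k{\left(w \right)} = 0$ ($k{\left(w \right)} = \sqrt{-2 + 2} = \sqrt{0} = 0$)
$A = -2$
$o{\left(E \right)} = -2$ ($o{\left(E \right)} = 0 E - 2 = 0 - 2 = -2$)
$N{\left(D,U \right)} = 6 - 5 D$ ($N{\left(D,U \right)} = - 5 D + 6 = 6 - 5 D$)
$N{\left(o{\left(5 \right)},6 \right)} - 104 = \left(6 - -10\right) - 104 = \left(6 + 10\right) - 104 = 16 - 104 = -88$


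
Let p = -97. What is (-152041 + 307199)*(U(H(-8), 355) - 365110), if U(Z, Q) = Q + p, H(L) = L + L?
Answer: -56609706616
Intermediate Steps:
H(L) = 2*L
U(Z, Q) = -97 + Q (U(Z, Q) = Q - 97 = -97 + Q)
(-152041 + 307199)*(U(H(-8), 355) - 365110) = (-152041 + 307199)*((-97 + 355) - 365110) = 155158*(258 - 365110) = 155158*(-364852) = -56609706616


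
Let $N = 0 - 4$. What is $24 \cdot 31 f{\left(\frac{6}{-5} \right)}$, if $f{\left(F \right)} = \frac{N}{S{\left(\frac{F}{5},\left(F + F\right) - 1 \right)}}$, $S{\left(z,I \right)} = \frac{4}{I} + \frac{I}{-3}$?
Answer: $\frac{758880}{11} \approx 68989.0$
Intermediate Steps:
$S{\left(z,I \right)} = \frac{4}{I} - \frac{I}{3}$ ($S{\left(z,I \right)} = \frac{4}{I} + I \left(- \frac{1}{3}\right) = \frac{4}{I} - \frac{I}{3}$)
$N = -4$
$f{\left(F \right)} = - \frac{4}{\frac{1}{3} + \frac{4}{-1 + 2 F} - \frac{2 F}{3}}$ ($f{\left(F \right)} = - \frac{4}{\frac{4}{\left(F + F\right) - 1} - \frac{\left(F + F\right) - 1}{3}} = - \frac{4}{\frac{4}{2 F - 1} - \frac{2 F - 1}{3}} = - \frac{4}{\frac{4}{-1 + 2 F} - \frac{-1 + 2 F}{3}} = - \frac{4}{\frac{4}{-1 + 2 F} - \left(- \frac{1}{3} + \frac{2 F}{3}\right)} = - \frac{4}{\frac{1}{3} + \frac{4}{-1 + 2 F} - \frac{2 F}{3}}$)
$24 \cdot 31 f{\left(\frac{6}{-5} \right)} = 24 \cdot 31 \frac{12 \left(-1 + 2 \frac{6}{-5}\right)}{-12 + \left(-1 + 2 \frac{6}{-5}\right)^{2}} = 744 \frac{12 \left(-1 + 2 \cdot 6 \left(- \frac{1}{5}\right)\right)}{-12 + \left(-1 + 2 \cdot 6 \left(- \frac{1}{5}\right)\right)^{2}} = 744 \frac{12 \left(-1 + 2 \left(- \frac{6}{5}\right)\right)}{-12 + \left(-1 + 2 \left(- \frac{6}{5}\right)\right)^{2}} = 744 \frac{12 \left(-1 - \frac{12}{5}\right)}{-12 + \left(-1 - \frac{12}{5}\right)^{2}} = 744 \cdot 12 \frac{1}{-12 + \left(- \frac{17}{5}\right)^{2}} \left(- \frac{17}{5}\right) = 744 \cdot 12 \frac{1}{-12 + \frac{289}{25}} \left(- \frac{17}{5}\right) = 744 \cdot 12 \frac{1}{- \frac{11}{25}} \left(- \frac{17}{5}\right) = 744 \cdot 12 \left(- \frac{25}{11}\right) \left(- \frac{17}{5}\right) = 744 \cdot \frac{1020}{11} = \frac{758880}{11}$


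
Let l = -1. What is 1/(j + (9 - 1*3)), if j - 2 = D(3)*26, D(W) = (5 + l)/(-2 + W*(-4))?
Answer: 7/4 ≈ 1.7500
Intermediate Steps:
D(W) = 4/(-2 - 4*W) (D(W) = (5 - 1)/(-2 + W*(-4)) = 4/(-2 - 4*W))
j = -38/7 (j = 2 - 2/(1 + 2*3)*26 = 2 - 2/(1 + 6)*26 = 2 - 2/7*26 = 2 - 52/7 = -38/7 ≈ -5.4286)
1/(j + (9 - 1*3)) = 1/(-38/7 + (9 - 1*3)) = 1/(-38/7 + (9 - 3)) = 1/(-38/7 + 6) = 1/(4/7) = 7/4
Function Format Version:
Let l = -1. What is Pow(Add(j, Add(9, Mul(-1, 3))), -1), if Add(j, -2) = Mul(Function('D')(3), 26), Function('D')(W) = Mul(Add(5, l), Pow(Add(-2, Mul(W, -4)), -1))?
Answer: Rational(7, 4) ≈ 1.7500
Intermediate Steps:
Function('D')(W) = Mul(4, Pow(Add(-2, Mul(-4, W)), -1)) (Function('D')(W) = Mul(Add(5, -1), Pow(Add(-2, Mul(W, -4)), -1)) = Mul(4, Pow(Add(-2, Mul(-4, W)), -1)))
j = Rational(-38, 7) (j = Add(2, Mul(Mul(-2, Pow(Add(1, Mul(2, 3)), -1)), 26)) = Add(2, Mul(Mul(-2, Pow(Add(1, 6), -1)), 26)) = Add(2, Mul(Mul(-2, Pow(7, -1)), 26)) = Add(2, Mul(Mul(-2, Rational(1, 7)), 26)) = Add(2, Mul(Rational(-2, 7), 26)) = Add(2, Rational(-52, 7)) = Rational(-38, 7) ≈ -5.4286)
Pow(Add(j, Add(9, Mul(-1, 3))), -1) = Pow(Add(Rational(-38, 7), Add(9, Mul(-1, 3))), -1) = Pow(Add(Rational(-38, 7), Add(9, -3)), -1) = Pow(Add(Rational(-38, 7), 6), -1) = Pow(Rational(4, 7), -1) = Rational(7, 4)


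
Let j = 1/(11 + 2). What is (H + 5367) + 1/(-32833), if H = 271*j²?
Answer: 29789183733/5548777 ≈ 5368.6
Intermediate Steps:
j = 1/13 ≈ 0.076923
H = 271/169 (H = 271*(1/13)² = 271*(1/169) = 271/169 ≈ 1.6035)
(H + 5367) + 1/(-32833) = (271/169 + 5367) + 1/(-32833) = 907294/169 - 1/32833 = 29789183733/5548777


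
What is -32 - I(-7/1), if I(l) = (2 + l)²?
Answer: -57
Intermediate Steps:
-32 - I(-7/1) = -32 - (2 - 7/1)² = -32 - (2 - 7*1)² = -32 - (2 - 7)² = -32 - 1*(-5)² = -32 - 1*25 = -32 - 25 = -57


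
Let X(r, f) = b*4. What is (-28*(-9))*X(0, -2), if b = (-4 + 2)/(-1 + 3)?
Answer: -1008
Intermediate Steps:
b = -1 (b = -2/2 = -2*½ = -1)
X(r, f) = -4 (X(r, f) = -1*4 = -4)
(-28*(-9))*X(0, -2) = -28*(-9)*(-4) = 252*(-4) = -1008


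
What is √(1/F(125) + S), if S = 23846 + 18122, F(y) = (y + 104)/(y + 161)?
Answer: 7*√44916518/229 ≈ 204.86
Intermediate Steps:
F(y) = (104 + y)/(161 + y)
S = 41968
√(1/F(125) + S) = √(1/((104 + 125)/(161 + 125)) + 41968) = √(1/(229/286) + 41968) = √(286/229 + 41968) = √(9610958/229) = 7*√44916518/229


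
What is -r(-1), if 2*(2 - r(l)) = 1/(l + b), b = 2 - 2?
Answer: -5/2 ≈ -2.5000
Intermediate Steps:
b = 0
r(l) = 2 - 1/(2*l) (r(l) = 2 - 1/(2*(l + 0)) = 2 - 1/(2*l))
-r(-1) = -(2 - ½/(-1)) = -(2 - ½*(-1)) = -(2 + ½) = -1*5/2 = -5/2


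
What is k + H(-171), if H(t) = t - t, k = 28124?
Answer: 28124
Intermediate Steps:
H(t) = 0
k + H(-171) = 28124 + 0 = 28124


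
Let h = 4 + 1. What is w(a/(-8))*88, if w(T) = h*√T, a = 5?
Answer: 110*I*√10 ≈ 347.85*I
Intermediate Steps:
h = 5
w(T) = 5*√T
w(a/(-8))*88 = (5*√(5/(-8)))*88 = (5*√(5*(-⅛)))*88 = (5*√(-5/8))*88 = (5*(I*√10/4))*88 = (5*I*√10/4)*88 = 110*I*√10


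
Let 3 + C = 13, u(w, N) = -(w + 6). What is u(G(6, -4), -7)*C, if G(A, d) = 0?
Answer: -60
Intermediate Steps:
u(w, N) = -6 - w (u(w, N) = -(6 + w) = -6 - w)
C = 10 (C = -3 + 13 = 10)
u(G(6, -4), -7)*C = (-6 - 1*0)*10 = (-6 + 0)*10 = -6*10 = -60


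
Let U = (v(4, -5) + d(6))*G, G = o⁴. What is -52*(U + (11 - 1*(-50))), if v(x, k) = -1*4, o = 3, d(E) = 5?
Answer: -7384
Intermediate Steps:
v(x, k) = -4
G = 81 (G = 3⁴ = 81)
U = 81 (U = (-4 + 5)*81 = 1*81 = 81)
-52*(U + (11 - 1*(-50))) = -52*(81 + (11 - 1*(-50))) = -52*(81 + (11 + 50)) = -52*(81 + 61) = -52*142 = -7384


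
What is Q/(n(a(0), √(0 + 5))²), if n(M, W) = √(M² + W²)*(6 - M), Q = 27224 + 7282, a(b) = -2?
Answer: 1917/32 ≈ 59.906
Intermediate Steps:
Q = 34506
Q/(n(a(0), √(0 + 5))²) = 34506/((√((-2)² + (√(0 + 5))²)*(6 - 1*(-2)))²) = 34506/((√(4 + (√5)²)*(6 + 2))²) = 34506/((√(4 + 5)*8)²) = 34506/((√9*8)²) = 34506/((3*8)²) = 34506/(24²) = 34506/576 = 34506*(1/576) = 1917/32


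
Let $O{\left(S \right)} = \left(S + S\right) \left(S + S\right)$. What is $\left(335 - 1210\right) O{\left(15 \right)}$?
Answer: $-787500$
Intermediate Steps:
$O{\left(S \right)} = 4 S^{2}$ ($O{\left(S \right)} = 2 S 2 S = 4 S^{2}$)
$\left(335 - 1210\right) O{\left(15 \right)} = \left(335 - 1210\right) 4 \cdot 15^{2} = - 875 \cdot 4 \cdot 225 = \left(-875\right) 900 = -787500$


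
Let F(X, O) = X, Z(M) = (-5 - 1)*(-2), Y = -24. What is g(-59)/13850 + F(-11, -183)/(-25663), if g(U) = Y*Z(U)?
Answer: -329027/16156025 ≈ -0.020366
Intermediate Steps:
Z(M) = 12 (Z(M) = -6*(-2) = 12)
g(U) = -288 (g(U) = -24*12 = -288)
g(-59)/13850 + F(-11, -183)/(-25663) = -288/13850 - 11/(-25663) = -288*1/13850 - 11*(-1/25663) = -144/6925 + 1/2333 = -329027/16156025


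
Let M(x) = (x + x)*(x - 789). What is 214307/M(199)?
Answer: -214307/234820 ≈ -0.91264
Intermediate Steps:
M(x) = 2*x*(-789 + x) (M(x) = (2*x)*(-789 + x) = 2*x*(-789 + x))
214307/M(199) = 214307/((2*199*(-789 + 199))) = 214307/((2*199*(-590))) = 214307/(-234820) = 214307*(-1/234820) = -214307/234820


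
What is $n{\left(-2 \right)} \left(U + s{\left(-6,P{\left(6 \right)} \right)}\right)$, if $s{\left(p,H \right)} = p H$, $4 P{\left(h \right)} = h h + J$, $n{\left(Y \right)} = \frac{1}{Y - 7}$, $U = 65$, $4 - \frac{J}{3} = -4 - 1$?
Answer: $\frac{59}{18} \approx 3.2778$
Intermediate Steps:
$J = 27$ ($J = 12 - 3 \left(-4 - 1\right) = 12 - -15 = 12 + 15 = 27$)
$n{\left(Y \right)} = \frac{1}{-7 + Y}$
$P{\left(h \right)} = \frac{27}{4} + \frac{h^{2}}{4}$ ($P{\left(h \right)} = \frac{h h + 27}{4} = \frac{h^{2} + 27}{4} = \frac{27 + h^{2}}{4} = \frac{27}{4} + \frac{h^{2}}{4}$)
$s{\left(p,H \right)} = H p$
$n{\left(-2 \right)} \left(U + s{\left(-6,P{\left(6 \right)} \right)}\right) = \frac{65 + \left(\frac{27}{4} + \frac{6^{2}}{4}\right) \left(-6\right)}{-7 - 2} = \frac{65 + \left(\frac{27}{4} + \frac{1}{4} \cdot 36\right) \left(-6\right)}{-9} = - \frac{65 + \left(\frac{27}{4} + 9\right) \left(-6\right)}{9} = - \frac{65 + \frac{63}{4} \left(-6\right)}{9} = - \frac{65 - \frac{189}{2}}{9} = \left(- \frac{1}{9}\right) \left(- \frac{59}{2}\right) = \frac{59}{18}$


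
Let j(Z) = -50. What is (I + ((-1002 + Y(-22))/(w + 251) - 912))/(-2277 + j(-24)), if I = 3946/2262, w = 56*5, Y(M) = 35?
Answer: 182585882/465835149 ≈ 0.39195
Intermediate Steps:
w = 280
I = 1973/1131 (I = 3946*(1/2262) = 1973/1131 ≈ 1.7445)
(I + ((-1002 + Y(-22))/(w + 251) - 912))/(-2277 + j(-24)) = (1973/1131 + ((-1002 + 35)/(280 + 251) - 912))/(-2277 - 50) = (1973/1131 + (-967/531 - 912))/(-2327) = (1973/1131 + (-967*1/531 - 912))*(-1/2327) = (1973/1131 + (-967/531 - 912))*(-1/2327) = (1973/1131 - 485239/531)*(-1/2327) = -182585882/200187*(-1/2327) = 182585882/465835149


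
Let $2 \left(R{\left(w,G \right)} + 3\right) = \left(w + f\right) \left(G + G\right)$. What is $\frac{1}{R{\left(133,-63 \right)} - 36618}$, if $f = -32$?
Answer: $- \frac{1}{42984} \approx -2.3264 \cdot 10^{-5}$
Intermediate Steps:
$R{\left(w,G \right)} = -3 + G \left(-32 + w\right)$ ($R{\left(w,G \right)} = -3 + \frac{\left(w - 32\right) \left(G + G\right)}{2} = -3 + \frac{\left(-32 + w\right) 2 G}{2} = -3 + \frac{2 G \left(-32 + w\right)}{2} = -3 + G \left(-32 + w\right)$)
$\frac{1}{R{\left(133,-63 \right)} - 36618} = \frac{1}{\left(-3 - -2016 - 8379\right) - 36618} = \frac{1}{\left(-3 + 2016 - 8379\right) - 36618} = \frac{1}{-6366 - 36618} = \frac{1}{-42984} = - \frac{1}{42984}$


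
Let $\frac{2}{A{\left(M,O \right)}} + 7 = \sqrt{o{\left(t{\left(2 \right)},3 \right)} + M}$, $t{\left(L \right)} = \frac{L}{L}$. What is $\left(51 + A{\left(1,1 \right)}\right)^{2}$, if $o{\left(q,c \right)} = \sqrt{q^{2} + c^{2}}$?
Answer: $\frac{\left(355 - 51 \sqrt{1 + \sqrt{10}}\right)^{2}}{\left(7 - \sqrt{1 + \sqrt{10}}\right)^{2}} \approx 2560.0$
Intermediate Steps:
$t{\left(L \right)} = 1$
$o{\left(q,c \right)} = \sqrt{c^{2} + q^{2}}$
$A{\left(M,O \right)} = \frac{2}{-7 + \sqrt{M + \sqrt{10}}}$ ($A{\left(M,O \right)} = \frac{2}{-7 + \sqrt{\sqrt{3^{2} + 1^{2}} + M}} = \frac{2}{-7 + \sqrt{\sqrt{9 + 1} + M}} = \frac{2}{-7 + \sqrt{\sqrt{10} + M}} = \frac{2}{-7 + \sqrt{M + \sqrt{10}}}$)
$\left(51 + A{\left(1,1 \right)}\right)^{2} = \left(51 + \frac{2}{-7 + \sqrt{1 + \sqrt{10}}}\right)^{2}$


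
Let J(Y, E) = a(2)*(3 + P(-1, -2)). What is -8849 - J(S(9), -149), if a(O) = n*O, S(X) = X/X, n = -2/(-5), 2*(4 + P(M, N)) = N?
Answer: -44237/5 ≈ -8847.4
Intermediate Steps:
P(M, N) = -4 + N/2
n = ⅖ (n = -2*(-⅕) = ⅖ ≈ 0.40000)
S(X) = 1
a(O) = 2*O/5
J(Y, E) = -8/5 (J(Y, E) = ((⅖)*2)*(3 + (-4 + (½)*(-2))) = 4*(3 + (-4 - 1))/5 = 4*(3 - 5)/5 = (⅘)*(-2) = -8/5)
-8849 - J(S(9), -149) = -8849 - 1*(-8/5) = -8849 + 8/5 = -44237/5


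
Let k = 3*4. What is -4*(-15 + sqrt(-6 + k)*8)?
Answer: 60 - 32*sqrt(6) ≈ -18.384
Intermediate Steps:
k = 12
-4*(-15 + sqrt(-6 + k)*8) = -4*(-15 + sqrt(-6 + 12)*8) = -4*(-15 + sqrt(6)*8) = -4*(-15 + 8*sqrt(6)) = 60 - 32*sqrt(6)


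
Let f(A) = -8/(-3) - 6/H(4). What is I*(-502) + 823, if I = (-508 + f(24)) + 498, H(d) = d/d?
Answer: 22549/3 ≈ 7516.3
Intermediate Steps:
H(d) = 1
f(A) = -10/3 (f(A) = -8/(-3) - 6/1 = -8*(-1/3) - 6*1 = 8/3 - 6 = -10/3)
I = -40/3 (I = (-508 - 10/3) + 498 = -1534/3 + 498 = -40/3 ≈ -13.333)
I*(-502) + 823 = -40/3*(-502) + 823 = 20080/3 + 823 = 22549/3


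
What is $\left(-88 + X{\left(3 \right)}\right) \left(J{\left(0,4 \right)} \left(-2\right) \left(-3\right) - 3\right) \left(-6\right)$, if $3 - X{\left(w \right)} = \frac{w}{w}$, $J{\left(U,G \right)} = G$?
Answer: $10836$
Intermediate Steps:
$X{\left(w \right)} = 2$ ($X{\left(w \right)} = 3 - \frac{w}{w} = 3 - 1 = 2$)
$\left(-88 + X{\left(3 \right)}\right) \left(J{\left(0,4 \right)} \left(-2\right) \left(-3\right) - 3\right) \left(-6\right) = \left(-88 + 2\right) \left(4 \left(-2\right) \left(-3\right) - 3\right) \left(-6\right) = - 86 \left(\left(-8\right) \left(-3\right) - 3\right) \left(-6\right) = - 86 \left(24 - 3\right) \left(-6\right) = - 86 \cdot 21 \left(-6\right) = \left(-86\right) \left(-126\right) = 10836$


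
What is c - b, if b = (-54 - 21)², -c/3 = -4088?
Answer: 6639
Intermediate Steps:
c = 12264 (c = -3*(-4088) = 12264)
b = 5625 (b = (-75)² = 5625)
c - b = 12264 - 1*5625 = 12264 - 5625 = 6639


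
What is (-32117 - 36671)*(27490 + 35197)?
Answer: -4312113356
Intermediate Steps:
(-32117 - 36671)*(27490 + 35197) = -68788*62687 = -4312113356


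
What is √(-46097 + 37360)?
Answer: I*√8737 ≈ 93.472*I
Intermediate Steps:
√(-46097 + 37360) = √(-8737) = I*√8737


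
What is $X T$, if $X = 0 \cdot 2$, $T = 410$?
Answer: $0$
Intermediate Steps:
$X = 0$
$X T = 0 \cdot 410 = 0$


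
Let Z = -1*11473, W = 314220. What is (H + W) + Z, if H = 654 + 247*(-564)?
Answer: 164093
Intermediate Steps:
Z = -11473
H = -138654 (H = 654 - 139308 = -138654)
(H + W) + Z = (-138654 + 314220) - 11473 = 175566 - 11473 = 164093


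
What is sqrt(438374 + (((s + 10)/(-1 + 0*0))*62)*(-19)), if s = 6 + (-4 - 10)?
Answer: 3*sqrt(48970) ≈ 663.88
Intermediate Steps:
s = -8 (s = 6 - 14 = -8)
sqrt(438374 + (((s + 10)/(-1 + 0*0))*62)*(-19)) = sqrt(438374 + (((-8 + 10)/(-1 + 0*0))*62)*(-19)) = sqrt(438374 + ((2/(-1 + 0))*62)*(-19)) = sqrt(438374 + ((2/(-1))*62)*(-19)) = sqrt(438374 + ((2*(-1))*62)*(-19)) = sqrt(438374 - 2*62*(-19)) = sqrt(438374 - 124*(-19)) = sqrt(438374 + 2356) = sqrt(440730) = 3*sqrt(48970)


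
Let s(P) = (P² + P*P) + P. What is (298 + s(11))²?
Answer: 303601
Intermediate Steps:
s(P) = P + 2*P² (s(P) = (P² + P²) + P = 2*P² + P = P + 2*P²)
(298 + s(11))² = (298 + 11*(1 + 2*11))² = (298 + 11*(1 + 22))² = (298 + 11*23)² = (298 + 253)² = 551² = 303601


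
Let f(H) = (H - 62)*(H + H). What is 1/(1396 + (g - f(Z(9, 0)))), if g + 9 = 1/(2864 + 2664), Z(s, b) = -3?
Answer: 5528/5511417 ≈ 0.0010030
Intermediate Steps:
f(H) = 2*H*(-62 + H) (f(H) = (-62 + H)*(2*H) = 2*H*(-62 + H))
g = -49751/5528 (g = -9 + 1/(2864 + 2664) = -9 + 1/5528 = -49751/5528 ≈ -8.9998)
1/(1396 + (g - f(Z(9, 0)))) = 1/(1396 + (-49751/5528 - 2*(-3)*(-62 - 3))) = 1/(1396 + (-49751/5528 - 2*(-3)*(-65))) = 1/(1396 + (-49751/5528 - 1*390)) = 1/(1396 + (-49751/5528 - 390)) = 1/(1396 - 2205671/5528) = 1/(5511417/5528) = 5528/5511417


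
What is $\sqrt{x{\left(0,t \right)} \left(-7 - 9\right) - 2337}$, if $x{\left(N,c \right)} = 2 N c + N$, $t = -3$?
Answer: $i \sqrt{2337} \approx 48.343 i$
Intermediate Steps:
$x{\left(N,c \right)} = N + 2 N c$ ($x{\left(N,c \right)} = 2 N c + N = N + 2 N c$)
$\sqrt{x{\left(0,t \right)} \left(-7 - 9\right) - 2337} = \sqrt{0 \left(1 + 2 \left(-3\right)\right) \left(-7 - 9\right) - 2337} = \sqrt{0 \left(1 - 6\right) \left(-16\right) - 2337} = \sqrt{0 \left(-5\right) \left(-16\right) - 2337} = \sqrt{0 \left(-16\right) - 2337} = \sqrt{0 - 2337} = \sqrt{-2337} = i \sqrt{2337}$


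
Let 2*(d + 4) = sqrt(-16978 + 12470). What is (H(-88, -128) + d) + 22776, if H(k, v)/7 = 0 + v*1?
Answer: 21876 + 7*I*sqrt(23) ≈ 21876.0 + 33.571*I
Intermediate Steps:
d = -4 + 7*I*sqrt(23) (d = -4 + sqrt(-16978 + 12470)/2 = -4 + sqrt(-4508)/2 = -4 + (14*I*sqrt(23))/2 = -4 + 7*I*sqrt(23) ≈ -4.0 + 33.571*I)
H(k, v) = 7*v (H(k, v) = 7*(0 + v*1) = 7*(0 + v) = 7*v)
(H(-88, -128) + d) + 22776 = (7*(-128) + (-4 + 7*I*sqrt(23))) + 22776 = (-896 + (-4 + 7*I*sqrt(23))) + 22776 = (-900 + 7*I*sqrt(23)) + 22776 = 21876 + 7*I*sqrt(23)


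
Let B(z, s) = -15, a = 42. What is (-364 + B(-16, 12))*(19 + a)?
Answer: -23119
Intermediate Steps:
(-364 + B(-16, 12))*(19 + a) = (-364 - 15)*(19 + 42) = -379*61 = -23119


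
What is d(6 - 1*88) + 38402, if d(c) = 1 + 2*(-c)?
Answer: 38567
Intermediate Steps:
d(c) = 1 - 2*c
d(6 - 1*88) + 38402 = (1 - 2*(6 - 1*88)) + 38402 = (1 - 2*(6 - 88)) + 38402 = (1 - 2*(-82)) + 38402 = (1 + 164) + 38402 = 165 + 38402 = 38567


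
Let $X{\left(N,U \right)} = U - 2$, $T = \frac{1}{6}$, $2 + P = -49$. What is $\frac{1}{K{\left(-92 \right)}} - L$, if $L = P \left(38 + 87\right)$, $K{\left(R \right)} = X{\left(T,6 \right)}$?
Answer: $\frac{25501}{4} \approx 6375.3$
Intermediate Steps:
$P = -51$ ($P = -2 - 49 = -51$)
$T = \frac{1}{6} \approx 0.16667$
$X{\left(N,U \right)} = -2 + U$ ($X{\left(N,U \right)} = U - 2 = -2 + U$)
$K{\left(R \right)} = 4$ ($K{\left(R \right)} = -2 + 6 = 4$)
$L = -6375$ ($L = - 51 \left(38 + 87\right) = \left(-51\right) 125 = -6375$)
$\frac{1}{K{\left(-92 \right)}} - L = \frac{1}{4} - -6375 = \frac{1}{4} + 6375 = \frac{25501}{4}$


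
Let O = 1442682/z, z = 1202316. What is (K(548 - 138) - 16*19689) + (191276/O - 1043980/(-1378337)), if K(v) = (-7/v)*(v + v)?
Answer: -51578373046725590/331416996639 ≈ -1.5563e+5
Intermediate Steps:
O = 240447/200386 (O = 1442682/1202316 = 1442682*(1/1202316) = 240447/200386 ≈ 1.1999)
K(v) = -14 (K(v) = (-7/v)*(2*v) = -14)
(K(548 - 138) - 16*19689) + (191276/O - 1043980/(-1378337)) = (-14 - 16*19689) + (191276/(240447/200386) - 1043980/(-1378337)) = (-14 - 315024) + (191276*(200386/240447) - 1043980*(-1/1378337)) = -315038 + (38329032536/240447 + 1043980/1378337) = -315038 + 52830574740431692/331416996639 = -51578373046725590/331416996639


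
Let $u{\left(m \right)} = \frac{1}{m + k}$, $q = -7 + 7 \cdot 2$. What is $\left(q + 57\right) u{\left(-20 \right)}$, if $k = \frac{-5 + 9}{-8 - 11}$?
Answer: $- \frac{19}{6} \approx -3.1667$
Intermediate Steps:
$q = 7$ ($q = -7 + 14 = 7$)
$k = - \frac{4}{19}$ ($k = \frac{4}{-19} = 4 \left(- \frac{1}{19}\right) = - \frac{4}{19} \approx -0.21053$)
$u{\left(m \right)} = \frac{1}{- \frac{4}{19} + m}$ ($u{\left(m \right)} = \frac{1}{m - \frac{4}{19}} = \frac{1}{- \frac{4}{19} + m}$)
$\left(q + 57\right) u{\left(-20 \right)} = \left(7 + 57\right) \frac{19}{-4 + 19 \left(-20\right)} = 64 \frac{19}{-4 - 380} = 64 \frac{19}{-384} = 64 \cdot 19 \left(- \frac{1}{384}\right) = 64 \left(- \frac{19}{384}\right) = - \frac{19}{6}$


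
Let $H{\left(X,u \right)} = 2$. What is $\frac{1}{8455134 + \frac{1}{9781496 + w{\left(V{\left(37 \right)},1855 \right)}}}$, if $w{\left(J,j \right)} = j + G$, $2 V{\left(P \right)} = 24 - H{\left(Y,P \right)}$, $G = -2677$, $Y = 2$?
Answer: $\frac{9780674}{82696909280317} \approx 1.1827 \cdot 10^{-7}$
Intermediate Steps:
$V{\left(P \right)} = 11$ ($V{\left(P \right)} = \frac{24 - 2}{2} = \frac{1}{2} \cdot 22 = 11$)
$w{\left(J,j \right)} = -2677 + j$ ($w{\left(J,j \right)} = j - 2677 = -2677 + j$)
$\frac{1}{8455134 + \frac{1}{9781496 + w{\left(V{\left(37 \right)},1855 \right)}}} = \frac{1}{8455134 + \frac{1}{9781496 + \left(-2677 + 1855\right)}} = \frac{1}{8455134 + \frac{1}{9781496 - 822}} = \frac{1}{8455134 + \frac{1}{9780674}} = \frac{1}{\frac{82696909280317}{9780674}} = \frac{9780674}{82696909280317}$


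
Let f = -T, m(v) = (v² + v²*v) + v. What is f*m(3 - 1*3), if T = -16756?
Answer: 0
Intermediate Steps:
m(v) = v + v² + v³ (m(v) = (v² + v³) + v = v + v² + v³)
f = 16756 (f = -1*(-16756) = 16756)
f*m(3 - 1*3) = 16756*((3 - 1*3)*(1 + (3 - 1*3) + (3 - 1*3)²)) = 16756*((3 - 3)*(1 + (3 - 3) + (3 - 3)²)) = 16756*(0*(1 + 0 + 0²)) = 16756*(0*(1 + 0 + 0)) = 16756*(0*1) = 16756*0 = 0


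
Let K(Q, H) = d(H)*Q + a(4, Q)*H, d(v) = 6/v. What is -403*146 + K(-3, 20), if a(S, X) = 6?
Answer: -587189/10 ≈ -58719.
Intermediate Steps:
K(Q, H) = 6*H + 6*Q/H (K(Q, H) = (6/H)*Q + 6*H = 6*Q/H + 6*H = 6*H + 6*Q/H)
-403*146 + K(-3, 20) = -403*146 + (6*20 + 6*(-3)/20) = -58838 + (120 + 6*(-3)*(1/20)) = -58838 + (120 - 9/10) = -58838 + 1191/10 = -587189/10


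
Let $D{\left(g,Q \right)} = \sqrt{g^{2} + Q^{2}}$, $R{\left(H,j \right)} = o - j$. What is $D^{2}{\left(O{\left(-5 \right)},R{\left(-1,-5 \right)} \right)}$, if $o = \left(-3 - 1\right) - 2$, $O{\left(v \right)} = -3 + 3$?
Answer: $1$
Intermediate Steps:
$O{\left(v \right)} = 0$
$o = -6$ ($o = -4 - 2 = -6$)
$R{\left(H,j \right)} = -6 - j$
$D{\left(g,Q \right)} = \sqrt{Q^{2} + g^{2}}$
$D^{2}{\left(O{\left(-5 \right)},R{\left(-1,-5 \right)} \right)} = \left(\sqrt{\left(-6 - -5\right)^{2} + 0^{2}}\right)^{2} = \left(\sqrt{\left(-6 + 5\right)^{2} + 0}\right)^{2} = \left(\sqrt{\left(-1\right)^{2} + 0}\right)^{2} = \left(\sqrt{1 + 0}\right)^{2} = \left(\sqrt{1}\right)^{2} = 1^{2} = 1$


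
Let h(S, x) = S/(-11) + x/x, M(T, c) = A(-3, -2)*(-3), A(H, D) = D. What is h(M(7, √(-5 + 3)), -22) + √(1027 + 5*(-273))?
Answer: 5/11 + 13*I*√2 ≈ 0.45455 + 18.385*I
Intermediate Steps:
M(T, c) = 6 (M(T, c) = -2*(-3) = 6)
h(S, x) = 1 - S/11 (h(S, x) = S*(-1/11) + 1 = -S/11 + 1 = 1 - S/11)
h(M(7, √(-5 + 3)), -22) + √(1027 + 5*(-273)) = (1 - 1/11*6) + √(1027 + 5*(-273)) = (1 - 6/11) + √(1027 - 1365) = 5/11 + √(-338) = 5/11 + 13*I*√2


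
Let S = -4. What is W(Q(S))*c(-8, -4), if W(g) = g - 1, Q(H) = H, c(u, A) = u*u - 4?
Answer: -300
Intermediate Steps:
c(u, A) = -4 + u² (c(u, A) = u² - 4 = -4 + u²)
W(g) = -1 + g
W(Q(S))*c(-8, -4) = (-1 - 4)*(-4 + (-8)²) = -5*(-4 + 64) = -5*60 = -300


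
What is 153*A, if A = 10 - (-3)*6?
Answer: 4284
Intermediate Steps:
A = 28 (A = 10 - 1*(-18) = 10 + 18 = 28)
153*A = 153*28 = 4284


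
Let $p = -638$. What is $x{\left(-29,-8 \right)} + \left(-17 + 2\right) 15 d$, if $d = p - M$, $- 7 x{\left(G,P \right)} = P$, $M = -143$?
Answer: $\frac{779633}{7} \approx 1.1138 \cdot 10^{5}$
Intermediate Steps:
$x{\left(G,P \right)} = - \frac{P}{7}$
$d = -495$ ($d = -638 - -143 = -638 + 143 = -495$)
$x{\left(-29,-8 \right)} + \left(-17 + 2\right) 15 d = \left(- \frac{1}{7}\right) \left(-8\right) + \left(-17 + 2\right) 15 \left(-495\right) = \frac{8}{7} + \left(-15\right) 15 \left(-495\right) = \frac{8}{7} - -111375 = \frac{8}{7} + 111375 = \frac{779633}{7}$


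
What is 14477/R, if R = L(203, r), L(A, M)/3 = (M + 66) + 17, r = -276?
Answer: -14477/579 ≈ -25.003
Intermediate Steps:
L(A, M) = 249 + 3*M (L(A, M) = 3*((M + 66) + 17) = 3*((66 + M) + 17) = 3*(83 + M) = 249 + 3*M)
R = -579 (R = 249 + 3*(-276) = 249 - 828 = -579)
14477/R = 14477/(-579) = 14477*(-1/579) = -14477/579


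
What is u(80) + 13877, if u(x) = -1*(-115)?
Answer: 13992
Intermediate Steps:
u(x) = 115
u(80) + 13877 = 115 + 13877 = 13992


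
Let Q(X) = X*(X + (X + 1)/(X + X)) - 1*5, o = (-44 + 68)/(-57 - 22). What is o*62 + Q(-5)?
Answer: -66/79 ≈ -0.83544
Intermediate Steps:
o = -24/79 (o = 24/(-79) = 24*(-1/79) = -24/79 ≈ -0.30380)
Q(X) = -5 + X*(X + (1 + X)/(2*X)) (Q(X) = X*(X + (1 + X)/((2*X))) - 5 = X*(X + (1 + X)*(1/(2*X))) - 5 = X*(X + (1 + X)/(2*X)) - 5 = -5 + X*(X + (1 + X)/(2*X)))
o*62 + Q(-5) = -24/79*62 + (-9/2 + (-5)**2 + (1/2)*(-5)) = -1488/79 + (-9/2 + 25 - 5/2) = -1488/79 + 18 = -66/79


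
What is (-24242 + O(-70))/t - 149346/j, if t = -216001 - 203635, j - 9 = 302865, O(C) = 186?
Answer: -2307709213/5295701411 ≈ -0.43577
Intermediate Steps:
j = 302874 (j = 9 + 302865 = 302874)
t = -419636
(-24242 + O(-70))/t - 149346/j = (-24242 + 186)/(-419636) - 149346/302874 = -24056*(-1/419636) - 149346*1/302874 = 6014/104909 - 24891/50479 = -2307709213/5295701411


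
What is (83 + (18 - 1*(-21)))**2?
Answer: 14884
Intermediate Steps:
(83 + (18 - 1*(-21)))**2 = (83 + (18 + 21))**2 = (83 + 39)**2 = 122**2 = 14884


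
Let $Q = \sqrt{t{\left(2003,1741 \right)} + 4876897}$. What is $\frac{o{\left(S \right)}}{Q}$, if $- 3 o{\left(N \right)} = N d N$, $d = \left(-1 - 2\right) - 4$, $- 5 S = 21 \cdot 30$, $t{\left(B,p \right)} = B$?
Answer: $\frac{2058 \sqrt{5421}}{9035} \approx 16.771$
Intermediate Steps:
$S = -126$ ($S = - \frac{21 \cdot 30}{5} = \left(- \frac{1}{5}\right) 630 = -126$)
$d = -7$ ($d = -3 - 4 = -7$)
$Q = 30 \sqrt{5421}$ ($Q = \sqrt{2003 + 4876897} = \sqrt{4878900} = 30 \sqrt{5421} \approx 2208.8$)
$o{\left(N \right)} = \frac{7 N^{2}}{3}$ ($o{\left(N \right)} = - \frac{N \left(-7\right) N}{3} = - \frac{- 7 N N}{3} = - \frac{\left(-7\right) N^{2}}{3} = \frac{7 N^{2}}{3}$)
$\frac{o{\left(S \right)}}{Q} = \frac{\frac{7}{3} \left(-126\right)^{2}}{30 \sqrt{5421}} = \frac{7}{3} \cdot 15876 \frac{\sqrt{5421}}{162630} = 37044 \frac{\sqrt{5421}}{162630} = \frac{2058 \sqrt{5421}}{9035}$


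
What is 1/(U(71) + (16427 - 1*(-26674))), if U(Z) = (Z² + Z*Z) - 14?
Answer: 1/53169 ≈ 1.8808e-5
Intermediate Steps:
U(Z) = -14 + 2*Z² (U(Z) = (Z² + Z²) - 14 = 2*Z² - 14 = -14 + 2*Z²)
1/(U(71) + (16427 - 1*(-26674))) = 1/((-14 + 2*71²) + (16427 - 1*(-26674))) = 1/((-14 + 2*5041) + (16427 + 26674)) = 1/((-14 + 10082) + 43101) = 1/(10068 + 43101) = 1/53169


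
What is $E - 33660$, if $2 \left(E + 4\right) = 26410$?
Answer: $-20459$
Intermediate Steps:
$E = 13201$ ($E = -4 + \frac{1}{2} \cdot 26410 = -4 + 13205 = 13201$)
$E - 33660 = 13201 - 33660 = -20459$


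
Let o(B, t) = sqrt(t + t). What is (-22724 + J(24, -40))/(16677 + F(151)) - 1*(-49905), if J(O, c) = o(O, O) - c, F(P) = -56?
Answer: 829448321/16621 + 4*sqrt(3)/16621 ≈ 49904.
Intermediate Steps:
o(B, t) = sqrt(2)*sqrt(t) (o(B, t) = sqrt(2*t) = sqrt(2)*sqrt(t))
J(O, c) = -c + sqrt(2)*sqrt(O) (J(O, c) = sqrt(2)*sqrt(O) - c = -c + sqrt(2)*sqrt(O))
(-22724 + J(24, -40))/(16677 + F(151)) - 1*(-49905) = (-22724 + (-1*(-40) + sqrt(2)*sqrt(24)))/(16677 - 56) - 1*(-49905) = (-22724 + (40 + sqrt(2)*(2*sqrt(6))))/16621 + 49905 = (-22724 + (40 + 4*sqrt(3)))*(1/16621) + 49905 = (-22684 + 4*sqrt(3))*(1/16621) + 49905 = (-22684/16621 + 4*sqrt(3)/16621) + 49905 = 829448321/16621 + 4*sqrt(3)/16621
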